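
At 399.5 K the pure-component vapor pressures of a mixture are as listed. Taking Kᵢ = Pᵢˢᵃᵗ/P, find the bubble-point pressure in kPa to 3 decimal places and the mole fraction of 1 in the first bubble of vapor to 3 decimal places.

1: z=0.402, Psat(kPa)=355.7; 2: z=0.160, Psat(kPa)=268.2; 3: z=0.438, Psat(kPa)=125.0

At the bubble point ψ → 0, so ΣzᵢKᵢ = 1 with Kᵢ = Pᵢˢᵃᵗ/P ⇒ P = ΣzᵢPᵢˢᵃᵗ.
P = 0.402·355.7 + 0.160·268.2 + 0.438·125.0 = 240.653 kPa
yᵢ = zᵢPᵢˢᵃᵗ/P ⇒ y_1 = 0.402·355.7/240.653 = 0.594

Pbub = 240.653 kPa, y_1 = 0.594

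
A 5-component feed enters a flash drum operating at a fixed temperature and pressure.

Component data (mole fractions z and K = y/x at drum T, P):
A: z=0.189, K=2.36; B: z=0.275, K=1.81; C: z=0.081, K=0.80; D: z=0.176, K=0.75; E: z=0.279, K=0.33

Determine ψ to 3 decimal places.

ψ = 0.426

Iterate (Newton) starting at ψ = 0.44:
  ψ = 0.440: g = -0.0072, g' = -0.505 → ψ = 0.426
Converged at ψ = 0.426.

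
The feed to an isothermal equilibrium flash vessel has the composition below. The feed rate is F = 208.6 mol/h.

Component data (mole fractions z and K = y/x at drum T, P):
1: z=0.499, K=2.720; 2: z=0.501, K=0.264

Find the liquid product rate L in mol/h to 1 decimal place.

Material balance + equilibrium reduce to Σ zᵢ(Kᵢ−1)/(1+ψ(Kᵢ−1)) = 0.
Feasibility: ΣzᵢKᵢ = 1.490, Σzᵢ/Kᵢ = 2.081 — both > 1, two phases present.
Binary case is linear: z₁(K₁−1)(1+ψ(K₂−1)) + z₂(K₂−1)(1+ψ(K₁−1)) = 0
⇒ ψ = [z₁(K₁−1)+z₂(K₂−1)] / [−(K₁−1)(K₂−1)] = 0.4895/1.2659 = 0.387
Then V = ψ·F = 0.3867·208.6 = 80.7 mol/h and L = F − V = 127.9 mol/h.

L = 127.9 mol/h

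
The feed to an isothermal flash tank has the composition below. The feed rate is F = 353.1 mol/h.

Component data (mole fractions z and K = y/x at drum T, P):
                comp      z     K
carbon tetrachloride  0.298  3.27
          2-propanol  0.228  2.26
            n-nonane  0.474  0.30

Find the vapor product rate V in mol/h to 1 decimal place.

Material balance + equilibrium reduce to Σ zᵢ(Kᵢ−1)/(1+ψ(Kᵢ−1)) = 0.
g(0) = ΣzᵢKᵢ − 1 = 0.632 and g(1) = 1 − Σzᵢ/Kᵢ = -0.772, so a root lies in (0, 1).
Newton iteration, ψ⁰ = 0.52:
  ψ = 0.520: g = -0.0379, g' = -1.029 → ψ = 0.483
Converged at ψ = 0.483.
Then V = ψ·F = 0.4830·353.1 = 170.5 mol/h and L = F − V = 182.6 mol/h.

V = 170.5 mol/h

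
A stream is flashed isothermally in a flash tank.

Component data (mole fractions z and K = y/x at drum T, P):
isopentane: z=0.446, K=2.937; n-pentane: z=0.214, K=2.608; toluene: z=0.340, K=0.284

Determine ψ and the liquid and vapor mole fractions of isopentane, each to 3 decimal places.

Newton iteration, ψ⁰ = 0.5:
  ψ = 0.500: g = 0.2504, g' = -1.025 → ψ = 0.744
  ψ = 0.744: g = -0.0108, g' = -1.194 → ψ = 0.735
Converged at ψ = 0.735.
Compositions from xᵢ = zᵢ/(1+ψ(Kᵢ−1)), yᵢ = Kᵢxᵢ:
  isopentane: x = 0.184, y = 0.540
  n-pentane: x = 0.098, y = 0.256
  toluene: x = 0.718, y = 0.204

ψ = 0.735, x_isopentane = 0.184, y_isopentane = 0.540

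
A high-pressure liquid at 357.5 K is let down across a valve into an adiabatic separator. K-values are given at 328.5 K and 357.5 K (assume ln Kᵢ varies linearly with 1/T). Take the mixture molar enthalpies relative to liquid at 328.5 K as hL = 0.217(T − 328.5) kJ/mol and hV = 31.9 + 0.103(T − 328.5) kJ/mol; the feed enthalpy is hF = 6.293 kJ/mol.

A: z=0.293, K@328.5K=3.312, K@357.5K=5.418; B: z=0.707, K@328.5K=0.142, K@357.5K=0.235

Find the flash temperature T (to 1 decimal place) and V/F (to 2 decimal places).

T = 340.0 K, V/F = 0.12

Adiabatic flash: solve Rachford–Rice at each trial T, then check hF = ψ·hV(T) + (1−ψ)·hL(T).
  T = 328.5 K: K = (3.312, 0.142), RR gives ψ = 0.036, H_out = 1.139 kJ/mol
  T = 357.5 K: K = (5.418, 0.235), RR gives ψ = 0.223, H_out = 12.669 kJ/mol
  T = 343.0 K: K = (4.280, 0.185), RR gives ψ = 0.144, H_out = 7.497 kJ/mol
  T = 335.8 K: K = (3.779, 0.163), RR gives ψ = 0.095, H_out = 4.550 kJ/mol
  T = 339.4 K: K = (4.025, 0.173), RR gives ψ = 0.121, H_out = 6.065 kJ/mol
  T = 341.2 K: K = (4.151, 0.179), RR gives ψ = 0.132, H_out = 6.790 kJ/mol
Linear interpolation between T = 339.4 (H_out = 6.065) and T = 341.2 (H_out = 6.790) on hF = 6.293 gives T ≈ 340.0 K, at which ψ = 0.12.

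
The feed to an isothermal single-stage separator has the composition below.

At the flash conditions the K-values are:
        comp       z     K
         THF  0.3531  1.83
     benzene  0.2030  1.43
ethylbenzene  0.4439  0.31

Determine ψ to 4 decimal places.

Material balance + equilibrium reduce to Σ zᵢ(Kᵢ−1)/(1+ψ(Kᵢ−1)) = 0.
g(0) = ΣzᵢKᵢ − 1 = 0.0741 and g(1) = 1 − Σzᵢ/Kᵢ = -0.7668, so a root lies in (0, 1).
Newton iteration, ψ⁰ = 0.5:
  ψ = 0.5000: g = -0.18866, g' = -0.6395 → ψ = 0.2050
  ψ = 0.2050: g = -0.02608, g' = -0.4961 → ψ = 0.1524
  ψ = 0.1524: g = -0.00021, g' = -0.4887 → ψ = 0.1520
Converged at ψ = 0.1520.

ψ = 0.1520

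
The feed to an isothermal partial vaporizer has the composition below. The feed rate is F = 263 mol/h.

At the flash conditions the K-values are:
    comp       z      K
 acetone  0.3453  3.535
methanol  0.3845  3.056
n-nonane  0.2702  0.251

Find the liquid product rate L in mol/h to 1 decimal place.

Let β = V/F and solve Σ zᵢ(Kᵢ−1)/(1+β(Kᵢ−1)) = 0.
g(0) = ΣzᵢKᵢ − 1 = 1.4635 and g(1) = 1 − Σzᵢ/Kᵢ = -0.3000, so a root lies in (0, 1).
Newton iteration, β⁰ = 0.6:
  β = 0.6000: g = 0.33358, g' = -1.1749 → β = 0.8839
  β = 0.8839: g = -0.04815, g' = -1.7433 → β = 0.8563
  β = 0.8563: g = -0.00187, g' = -1.6125 → β = 0.8551
Converged at β = 0.8551.
Then V = β·F = 0.8551·263 = 224.9 mol/h and L = F − V = 38.1 mol/h.

L = 38.1 mol/h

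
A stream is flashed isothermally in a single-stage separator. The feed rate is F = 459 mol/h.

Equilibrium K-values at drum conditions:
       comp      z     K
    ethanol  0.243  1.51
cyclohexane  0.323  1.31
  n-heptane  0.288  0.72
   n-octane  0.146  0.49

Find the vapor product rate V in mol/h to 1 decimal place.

Material balance + equilibrium reduce to Σ zᵢ(Kᵢ−1)/(1+V/F(Kᵢ−1)) = 0.
Check two-phase: ΣzᵢKᵢ = 1.069 > 1 and Σzᵢ/Kᵢ = 1.105 > 1, so g(0) = 0.069 > 0 and g(1) = -0.105 < 0.
Newton iteration, V/F⁰ = 0.5:
  V/F = 0.500: g = -0.0083, g' = -0.162 → V/F = 0.449
Converged at V/F = 0.449.
Then V = V/F·F = 0.4485·459 = 205.9 mol/h and L = F − V = 253.1 mol/h.

V = 205.9 mol/h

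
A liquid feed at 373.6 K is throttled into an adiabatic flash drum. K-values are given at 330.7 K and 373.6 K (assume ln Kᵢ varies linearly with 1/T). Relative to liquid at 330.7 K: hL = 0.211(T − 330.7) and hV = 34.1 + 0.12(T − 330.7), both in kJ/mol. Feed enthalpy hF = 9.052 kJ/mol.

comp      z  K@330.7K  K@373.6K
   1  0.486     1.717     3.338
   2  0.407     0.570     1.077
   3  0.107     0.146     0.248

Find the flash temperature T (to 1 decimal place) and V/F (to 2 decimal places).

T = 332.0 K, V/F = 0.26

Adiabatic flash: solve Rachford–Rice at each trial T, then check hF = ψ·hV(T) + (1−ψ)·hL(T).
  T = 330.7 K: K = (1.717, 0.570, 0.146), RR gives ψ = 0.208, H_out = 7.086 kJ/mol
  T = 373.6 K: K = (3.338, 1.077, 0.248), RR gives ψ = 1.000, H_out = 39.248 kJ/mol
  T = 352.1 K: K = (2.441, 0.798, 0.193), RR gives ψ = 0.779, H_out = 29.571 kJ/mol
  T = 341.4 K: K = (2.059, 0.678, 0.169), RR gives ψ = 0.554, H_out = 20.608 kJ/mol
  T = 336.0 K: K = (1.881, 0.622, 0.157), RR gives ψ = 0.399, H_out = 14.518 kJ/mol
  T = 333.4 K: K = (1.799, 0.596, 0.152), RR gives ψ = 0.311, H_out = 11.088 kJ/mol
  T = 332.0 K: K = (1.756, 0.583, 0.149), RR gives ψ = 0.259, H_out = 9.075 kJ/mol
Linear interpolation between T = 330.7 (H_out = 7.086) and T = 332.0 (H_out = 9.075) on hF = 9.052 gives T ≈ 332.0 K, at which ψ = 0.26.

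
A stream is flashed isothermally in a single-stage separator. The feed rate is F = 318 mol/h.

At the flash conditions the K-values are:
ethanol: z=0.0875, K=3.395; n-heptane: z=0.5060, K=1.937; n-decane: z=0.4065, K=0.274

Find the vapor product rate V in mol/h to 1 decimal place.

Material balance + equilibrium reduce to Σ zᵢ(Kᵢ−1)/(1+V/F(Kᵢ−1)) = 0.
Feasibility: ΣzᵢKᵢ = 1.3886, Σzᵢ/Kᵢ = 1.7706 — both > 1, two phases present.
Newton iteration, V/F⁰ = 0.5:
  V/F = 0.5000: g = -0.04507, g' = -0.8380 → V/F = 0.4462
  V/F = 0.4462: g = -0.00090, g' = -0.8070 → V/F = 0.4451
Converged at V/F = 0.4451.
Then V = V/F·F = 0.4451·318 = 141.5 mol/h and L = F − V = 176.5 mol/h.

V = 141.5 mol/h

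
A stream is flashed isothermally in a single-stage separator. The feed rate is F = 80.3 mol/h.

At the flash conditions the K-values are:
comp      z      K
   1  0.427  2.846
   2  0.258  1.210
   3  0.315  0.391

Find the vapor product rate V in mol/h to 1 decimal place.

V = 63.1 mol/h

Newton–Raphson from ψ = 0.5:
  ψ = 0.500: g = 0.1831, g' = -0.644 → ψ = 0.784
  ψ = 0.784: g = 0.0014, g' = -0.679 → ψ = 0.786
Converged at ψ = 0.786.
Then V = ψ·F = 0.7862·80.3 = 63.1 mol/h and L = F − V = 17.2 mol/h.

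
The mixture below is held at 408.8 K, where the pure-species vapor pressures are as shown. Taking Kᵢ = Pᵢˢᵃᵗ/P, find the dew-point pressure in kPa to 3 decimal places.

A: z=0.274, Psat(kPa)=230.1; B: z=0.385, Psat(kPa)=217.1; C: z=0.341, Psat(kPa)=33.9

At the dew point ψ → 1, so Σzᵢ/Kᵢ = 1 with Kᵢ = Pᵢˢᵃᵗ/P ⇒ 1/P = Σzᵢ/Pᵢˢᵃᵗ.
1/P = 0.274/230.1 + 0.385/217.1 + 0.341/33.9 = 0.013023 ⇒ P = 76.786 kPa

Pdew = 76.786 kPa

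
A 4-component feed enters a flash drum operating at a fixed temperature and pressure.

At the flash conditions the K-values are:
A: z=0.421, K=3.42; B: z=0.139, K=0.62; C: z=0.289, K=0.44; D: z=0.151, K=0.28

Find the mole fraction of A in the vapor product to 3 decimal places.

y_A = 0.651

Let ψ = V/F and solve Σ zᵢ(Kᵢ−1)/(1+ψ(Kᵢ−1)) = 0.
g(0) = ΣzᵢKᵢ − 1 = 0.695 and g(1) = 1 − Σzᵢ/Kᵢ = -0.543, so a root lies in (0, 1).
Newton iteration, ψ⁰ = 0.5:
  ψ = 0.500: g = 0.0011, g' = -0.901 → ψ = 0.501
Converged at ψ = 0.501.
Compositions from xᵢ = zᵢ/(1+ψ(Kᵢ−1)), yᵢ = Kᵢxᵢ:
  A: x = 0.190, y = 0.651
  B: x = 0.172, y = 0.106
  C: x = 0.402, y = 0.177
  D: x = 0.236, y = 0.066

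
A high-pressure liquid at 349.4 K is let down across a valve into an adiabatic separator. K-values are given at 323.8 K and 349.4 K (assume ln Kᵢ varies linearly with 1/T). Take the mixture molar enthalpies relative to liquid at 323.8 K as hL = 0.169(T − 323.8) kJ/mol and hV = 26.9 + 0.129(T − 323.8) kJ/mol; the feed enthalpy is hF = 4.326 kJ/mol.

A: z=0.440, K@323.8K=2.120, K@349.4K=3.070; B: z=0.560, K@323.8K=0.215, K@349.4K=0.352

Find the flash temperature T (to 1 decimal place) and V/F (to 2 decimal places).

T = 328.2 K, V/F = 0.13

Adiabatic flash: solve Rachford–Rice at each trial T, then check hF = ψ·hV(T) + (1−ψ)·hL(T).
  T = 323.8 K: K = (2.120, 0.215), RR gives ψ = 0.061, H_out = 1.628 kJ/mol
  T = 349.4 K: K = (3.070, 0.352), RR gives ψ = 0.408, H_out = 14.896 kJ/mol
  T = 336.6 K: K = (2.569, 0.278), RR gives ψ = 0.252, H_out = 8.820 kJ/mol
  T = 330.2 K: K = (2.338, 0.245), RR gives ψ = 0.164, H_out = 5.458 kJ/mol
  T = 327.0 K: K = (2.227, 0.230), RR gives ψ = 0.115, H_out = 3.618 kJ/mol
  T = 328.6 K: K = (2.282, 0.237), RR gives ψ = 0.140, H_out = 4.554 kJ/mol
Linear interpolation between T = 327.0 (H_out = 3.618) and T = 328.6 (H_out = 4.554) on hF = 4.326 gives T ≈ 328.2 K, at which ψ = 0.13.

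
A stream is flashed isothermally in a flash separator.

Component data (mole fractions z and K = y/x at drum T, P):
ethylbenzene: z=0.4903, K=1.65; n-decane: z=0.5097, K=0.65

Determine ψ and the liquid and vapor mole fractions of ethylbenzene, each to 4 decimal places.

Material balance + equilibrium reduce to Σ zᵢ(Kᵢ−1)/(1+ψ(Kᵢ−1)) = 0.
g(0) = ΣzᵢKᵢ − 1 = 0.1403 and g(1) = 1 − Σzᵢ/Kᵢ = -0.0813, so a root lies in (0, 1).
Binary case is linear: z₁(K₁−1)(1+ψ(K₂−1)) + z₂(K₂−1)(1+ψ(K₁−1)) = 0
⇒ ψ = [z₁(K₁−1)+z₂(K₂−1)] / [−(K₁−1)(K₂−1)] = 0.14030/0.22750 = 0.6167
Compositions from xᵢ = zᵢ/(1+ψ(Kᵢ−1)), yᵢ = Kᵢxᵢ:
  ethylbenzene: x = 0.3500, y = 0.5775
  n-decane: x = 0.6500, y = 0.4225

ψ = 0.6167, x_ethylbenzene = 0.3500, y_ethylbenzene = 0.5775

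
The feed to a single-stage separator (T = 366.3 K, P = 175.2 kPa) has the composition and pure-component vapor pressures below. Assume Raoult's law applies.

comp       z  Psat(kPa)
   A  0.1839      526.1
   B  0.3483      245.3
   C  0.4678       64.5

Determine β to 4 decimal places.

β = 0.2835

Raoult's law: Kᵢ = Pᵢˢᵃᵗ/P = Pᵢˢᵃᵗ/175.2.
  K_A = 526.1/175.2 = 3.002854, K_B = 245.3/175.2 = 1.400114, K_C = 64.5/175.2 = 0.368151
Material balance + equilibrium reduce to Σ zᵢ(Kᵢ−1)/(1+β(Kᵢ−1)) = 0.
g(0) = ΣzᵢKᵢ − 1 = 0.2121 and g(1) = 1 − Σzᵢ/Kᵢ = -0.5807, so a root lies in (0, 1).
Newton–Raphson from β = 0.5:
  β = 0.5000: g = -0.13193, g' = -0.6220 → β = 0.2879
  β = 0.2879: g = -0.00272, g' = -0.6207 → β = 0.2835
Converged at β = 0.2835.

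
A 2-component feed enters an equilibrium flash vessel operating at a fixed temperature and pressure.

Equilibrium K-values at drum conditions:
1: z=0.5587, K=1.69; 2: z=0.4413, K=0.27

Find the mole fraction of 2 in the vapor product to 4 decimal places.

y_2 = 0.1312

Rachford–Rice: g(V/F) = Σ zᵢ(Kᵢ−1)/(1+V/F(Kᵢ−1)) = 0.
Feasibility: ΣzᵢKᵢ = 1.0634, Σzᵢ/Kᵢ = 1.9650 — both > 1, two phases present.
Binary case is linear: z₁(K₁−1)(1+V/F(K₂−1)) + z₂(K₂−1)(1+V/F(K₁−1)) = 0
⇒ V/F = [z₁(K₁−1)+z₂(K₂−1)] / [−(K₁−1)(K₂−1)] = 0.06335/0.50370 = 0.1258
Compositions from xᵢ = zᵢ/(1+V/F(Kᵢ−1)), yᵢ = Kᵢxᵢ:
  1: x = 0.5141, y = 0.8688
  2: x = 0.4859, y = 0.1312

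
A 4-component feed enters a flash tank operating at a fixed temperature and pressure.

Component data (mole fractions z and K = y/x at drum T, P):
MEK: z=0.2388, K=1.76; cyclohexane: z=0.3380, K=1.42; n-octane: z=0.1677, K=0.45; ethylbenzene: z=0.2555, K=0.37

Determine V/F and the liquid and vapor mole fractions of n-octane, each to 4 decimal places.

Newton iteration, V/F⁰ = 0.5:
  V/F = 0.5000: g = -0.11337, g' = -0.4258 → V/F = 0.2337
  V/F = 0.2337: g = -0.01122, g' = -0.3552 → V/F = 0.2021
  V/F = 0.2021: g = -0.00006, g' = -0.3517 → V/F = 0.2020
Converged at V/F = 0.2020.
Compositions from xᵢ = zᵢ/(1+V/F(Kᵢ−1)), yᵢ = Kᵢxᵢ:
  MEK: x = 0.2070, y = 0.3644
  cyclohexane: x = 0.3116, y = 0.4424
  n-octane: x = 0.1887, y = 0.0849
  ethylbenzene: x = 0.2928, y = 0.1083

V/F = 0.2020, x_n-octane = 0.1887, y_n-octane = 0.0849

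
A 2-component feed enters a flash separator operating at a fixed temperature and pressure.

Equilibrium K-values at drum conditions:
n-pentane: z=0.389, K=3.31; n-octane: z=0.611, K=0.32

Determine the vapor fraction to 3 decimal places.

ψ = 0.308

Newton iteration, ψ⁰ = 0.5:
  ψ = 0.500: g = -0.2125, g' = -1.096 → ψ = 0.306
  ψ = 0.306: g = 0.0018, g' = -1.163 → ψ = 0.308
Converged at ψ = 0.308.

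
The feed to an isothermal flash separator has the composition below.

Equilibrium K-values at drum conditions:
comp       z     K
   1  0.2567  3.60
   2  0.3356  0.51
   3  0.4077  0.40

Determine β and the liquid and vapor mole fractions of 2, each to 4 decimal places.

β = 0.1801, x_2 = 0.3681, y_2 = 0.1877

Material balance + equilibrium reduce to Σ zᵢ(Kᵢ−1)/(1+β(Kᵢ−1)) = 0.
Check two-phase: ΣzᵢKᵢ = 1.2584 > 1 and Σzᵢ/Kᵢ = 1.7486 > 1, so g(0) = 0.2584 > 0 and g(1) = -0.7486 < 0.
Newton–Raphson from β = 0.33:
  β = 0.3300: g = -0.14196, g' = -0.8455 → β = 0.1621
  β = 0.1621: g = 0.01992, g' = -1.1340 → β = 0.1797
  β = 0.1797: g = 0.00042, g' = -1.0874 → β = 0.1801
Converged at β = 0.1801.
Compositions from xᵢ = zᵢ/(1+β(Kᵢ−1)), yᵢ = Kᵢxᵢ:
  1: x = 0.1748, y = 0.6295
  2: x = 0.3681, y = 0.1877
  3: x = 0.4571, y = 0.1828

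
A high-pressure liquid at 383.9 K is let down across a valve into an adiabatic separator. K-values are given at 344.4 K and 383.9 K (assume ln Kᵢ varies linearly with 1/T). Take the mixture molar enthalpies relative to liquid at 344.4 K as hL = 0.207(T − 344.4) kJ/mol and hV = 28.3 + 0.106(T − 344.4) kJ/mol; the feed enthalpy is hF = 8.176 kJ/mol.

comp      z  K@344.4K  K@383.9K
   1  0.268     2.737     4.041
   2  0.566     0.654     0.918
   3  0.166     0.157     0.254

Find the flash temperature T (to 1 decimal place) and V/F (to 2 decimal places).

Adiabatic flash: solve Rachford–Rice at each trial T, then check hF = ψ·hV(T) + (1−ψ)·hL(T).
  T = 344.4 K: K = (2.737, 0.654, 0.157), RR gives ψ = 0.153, H_out = 4.343 kJ/mol
  T = 383.9 K: K = (4.041, 0.918, 0.254), RR gives ψ = 0.625, H_out = 23.372 kJ/mol
  T = 364.1 K: K = (3.359, 0.782, 0.202), RR gives ψ = 0.393, H_out = 14.417 kJ/mol
  T = 354.2 K: K = (3.039, 0.716, 0.179), RR gives ψ = 0.275, H_out = 9.538 kJ/mol
  T = 349.3 K: K = (2.886, 0.685, 0.168), RR gives ψ = 0.215, H_out = 6.996 kJ/mol
  T = 351.8 K: K = (2.964, 0.701, 0.173), RR gives ψ = 0.246, H_out = 8.305 kJ/mol
  T = 350.6 K: K = (2.927, 0.693, 0.171), RR gives ψ = 0.231, H_out = 7.680 kJ/mol
Linear interpolation between T = 350.6 (H_out = 7.680) and T = 351.8 (H_out = 8.305) on hF = 8.176 gives T ≈ 351.6 K, at which ψ = 0.24.

T = 351.6 K, V/F = 0.24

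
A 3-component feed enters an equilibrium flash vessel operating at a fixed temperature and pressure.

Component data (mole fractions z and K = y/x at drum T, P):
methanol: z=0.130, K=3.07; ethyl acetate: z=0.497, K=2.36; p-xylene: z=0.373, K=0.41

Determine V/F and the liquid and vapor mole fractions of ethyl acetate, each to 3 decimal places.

V/F = 0.811, x_ethyl acetate = 0.236, y_ethyl acetate = 0.558

Rachford–Rice: g(V/F) = Σ zᵢ(Kᵢ−1)/(1+V/F(Kᵢ−1)) = 0.
g(0) = ΣzᵢKᵢ − 1 = 0.725 and g(1) = 1 − Σzᵢ/Kᵢ = -0.163, so a root lies in (0, 1).
Newton–Raphson from V/F = 0.43:
  V/F = 0.430: g = 0.2740, g' = -0.755 → V/F = 0.793
  V/F = 0.793: g = 0.0136, g' = -0.751 → V/F = 0.811
Converged at V/F = 0.811.
Compositions from xᵢ = zᵢ/(1+V/F(Kᵢ−1)), yᵢ = Kᵢxᵢ:
  methanol: x = 0.049, y = 0.149
  ethyl acetate: x = 0.236, y = 0.558
  p-xylene: x = 0.715, y = 0.293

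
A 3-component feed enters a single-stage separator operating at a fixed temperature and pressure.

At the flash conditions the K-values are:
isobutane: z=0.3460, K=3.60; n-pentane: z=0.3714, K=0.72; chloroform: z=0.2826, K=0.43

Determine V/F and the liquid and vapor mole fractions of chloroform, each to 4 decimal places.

V/F = 0.5702, x_chloroform = 0.4187, y_chloroform = 0.1800

Rachford–Rice: g(V/F) = Σ zᵢ(Kᵢ−1)/(1+V/F(Kᵢ−1)) = 0.
g(0) = ΣzᵢKᵢ − 1 = 0.6345 and g(1) = 1 − Σzᵢ/Kᵢ = -0.2692, so a root lies in (0, 1).
Iterate (Newton) starting at V/F = 0.5:
  V/F = 0.5000: g = 0.04492, g' = -0.6611 → V/F = 0.5679
  V/F = 0.5679: g = 0.00138, g' = -0.6233 → V/F = 0.5702
Converged at V/F = 0.5702.
Compositions from xᵢ = zᵢ/(1+V/F(Kᵢ−1)), yᵢ = Kᵢxᵢ:
  isobutane: x = 0.1394, y = 0.5018
  n-pentane: x = 0.4420, y = 0.3182
  chloroform: x = 0.4187, y = 0.1800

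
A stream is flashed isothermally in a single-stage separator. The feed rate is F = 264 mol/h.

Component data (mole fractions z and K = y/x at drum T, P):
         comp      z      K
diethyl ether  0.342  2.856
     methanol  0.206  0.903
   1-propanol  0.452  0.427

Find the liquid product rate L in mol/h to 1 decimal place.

Let ψ = V/F and solve Σ zᵢ(Kᵢ−1)/(1+ψ(Kᵢ−1)) = 0.
Feasibility: ΣzᵢKᵢ = 1.356, Σzᵢ/Kᵢ = 1.406 — both > 1, two phases present.
Newton–Raphson from ψ = 0.5:
  ψ = 0.500: g = -0.0548, g' = -0.611 → ψ = 0.410
  ψ = 0.410: g = 0.0009, g' = -0.635 → ψ = 0.412
Converged at ψ = 0.412.
Then V = ψ·F = 0.4118·264 = 108.7 mol/h and L = F − V = 155.3 mol/h.

L = 155.3 mol/h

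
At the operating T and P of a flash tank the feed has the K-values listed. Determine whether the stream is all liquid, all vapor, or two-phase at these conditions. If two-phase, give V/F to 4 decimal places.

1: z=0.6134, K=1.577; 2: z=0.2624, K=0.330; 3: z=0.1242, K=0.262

ΣzᵢKᵢ = 1.0865; Σzᵢ/Kᵢ = 1.6582.
Both exceed 1, so a two-phase solution exists.
Material balance + equilibrium reduce to Σ zᵢ(Kᵢ−1)/(1+ψ(Kᵢ−1)) = 0.
Newton iteration, ψ⁰ = 0.5:
  ψ = 0.5000: g = -0.13495, g' = -0.5593 → ψ = 0.2587
  ψ = 0.2587: g = -0.01800, g' = -0.4303 → ψ = 0.2169
  ψ = 0.2169: g = -0.00026, g' = -0.4184 → ψ = 0.2163
Converged at ψ = 0.2163.

two-phase, V/F = 0.2163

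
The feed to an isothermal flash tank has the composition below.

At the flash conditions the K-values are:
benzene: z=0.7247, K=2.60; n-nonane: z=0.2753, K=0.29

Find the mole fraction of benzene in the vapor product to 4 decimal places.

y_benzene = 0.7991

Material balance + equilibrium reduce to Σ zᵢ(Kᵢ−1)/(1+β(Kᵢ−1)) = 0.
g(0) = ΣzᵢKᵢ − 1 = 0.9641 and g(1) = 1 − Σzᵢ/Kᵢ = -0.2280, so a root lies in (0, 1).
Newton–Raphson from β = 0.5:
  β = 0.5000: g = 0.34113, g' = -0.9062 → β = 0.8765
  β = 0.8765: g = -0.03482, g' = -1.2942 → β = 0.8495
  β = 0.8495: g = -0.00110, g' = -1.2146 → β = 0.8486
Converged at β = 0.8486.
Compositions from xᵢ = zᵢ/(1+β(Kᵢ−1)), yᵢ = Kᵢxᵢ:
  benzene: x = 0.3074, y = 0.7991
  n-nonane: x = 0.6926, y = 0.2009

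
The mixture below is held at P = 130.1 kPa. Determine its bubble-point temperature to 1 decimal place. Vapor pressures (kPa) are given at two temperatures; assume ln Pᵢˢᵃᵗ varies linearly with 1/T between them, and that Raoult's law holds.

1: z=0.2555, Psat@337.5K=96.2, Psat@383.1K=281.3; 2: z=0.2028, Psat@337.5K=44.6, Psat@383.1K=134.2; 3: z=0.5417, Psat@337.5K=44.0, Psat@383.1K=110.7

T = 373.2 K

Bubble-point temperature: ΣzᵢPᵢˢᵃᵗ(T) = P. Interpolate ln Pᵢˢᵃᵗ = aᵢ + bᵢ/T.
  T = 337.5 K: ΣzᵢPᵢˢᵃᵗ = 57.46 kPa
  T = 383.1 K: ΣzᵢPᵢˢᵃᵗ = 159.05 kPa
  T = 360.3 K: ΣzᵢPᵢˢᵃᵗ = 98.65 kPa
  T = 371.7 K: ΣzᵢPᵢˢᵃᵗ = 126.16 kPa
  T = 377.4 K: ΣzᵢPᵢˢᵃᵗ = 141.90 kPa
  T = 374.5 K: ΣzᵢPᵢˢᵃᵗ = 133.72 kPa
Interpolating between 371.7 K and 374.5 K gives T ≈ 373.2 K.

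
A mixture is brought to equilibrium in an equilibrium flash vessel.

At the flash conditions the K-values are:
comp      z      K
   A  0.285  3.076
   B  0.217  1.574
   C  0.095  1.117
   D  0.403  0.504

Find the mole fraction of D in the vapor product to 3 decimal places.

y_D = 0.329

Material balance + equilibrium reduce to Σ zᵢ(Kᵢ−1)/(1+ψ(Kᵢ−1)) = 0.
Check two-phase: ΣzᵢKᵢ = 1.527 > 1 and Σzᵢ/Kᵢ = 1.115 > 1, so g(0) = 0.527 > 0 and g(1) = -0.115 < 0.
Iterate (Newton) starting at ψ = 0.33:
  ψ = 0.330: g = 0.2275, g' = -0.626 → ψ = 0.693
  ψ = 0.693: g = 0.0372, g' = -0.474 → ψ = 0.772
Converged at ψ = 0.772.
Compositions from xᵢ = zᵢ/(1+ψ(Kᵢ−1)), yᵢ = Kᵢxᵢ:
  A: x = 0.110, y = 0.337
  B: x = 0.150, y = 0.237
  C: x = 0.087, y = 0.097
  D: x = 0.653, y = 0.329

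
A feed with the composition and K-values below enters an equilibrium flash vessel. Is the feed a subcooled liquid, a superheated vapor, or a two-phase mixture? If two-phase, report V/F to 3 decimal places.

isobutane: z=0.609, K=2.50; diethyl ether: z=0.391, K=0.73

ΣzᵢKᵢ = 1.808; Σzᵢ/Kᵢ = 0.779.
Since Σzᵢ/Kᵢ < 1 the mixture is above its dew point — single vapor phase.

superheated vapor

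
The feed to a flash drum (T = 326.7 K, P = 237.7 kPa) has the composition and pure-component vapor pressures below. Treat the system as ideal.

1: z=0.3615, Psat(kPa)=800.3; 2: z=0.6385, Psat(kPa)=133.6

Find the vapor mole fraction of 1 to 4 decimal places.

y_1 = 0.5257

Raoult's law: Kᵢ = Pᵢˢᵃᵗ/P = Pᵢˢᵃᵗ/237.7.
  K_1 = 800.3/237.7 = 3.366849, K_2 = 133.6/237.7 = 0.562053
Let β = V/F and solve Σ zᵢ(Kᵢ−1)/(1+β(Kᵢ−1)) = 0.
Feasibility: ΣzᵢKᵢ = 1.5760, Σzᵢ/Kᵢ = 1.2434 — both > 1, two phases present.
Binary case is linear: z₁(K₁−1)(1+β(K₂−1)) + z₂(K₂−1)(1+β(K₁−1)) = 0
⇒ β = [z₁(K₁−1)+z₂(K₂−1)] / [−(K₁−1)(K₂−1)] = 0.57599/1.03655 = 0.5557
Compositions from xᵢ = zᵢ/(1+β(Kᵢ−1)), yᵢ = Kᵢxᵢ:
  1: x = 0.1561, y = 0.5257
  2: x = 0.8439, y = 0.4743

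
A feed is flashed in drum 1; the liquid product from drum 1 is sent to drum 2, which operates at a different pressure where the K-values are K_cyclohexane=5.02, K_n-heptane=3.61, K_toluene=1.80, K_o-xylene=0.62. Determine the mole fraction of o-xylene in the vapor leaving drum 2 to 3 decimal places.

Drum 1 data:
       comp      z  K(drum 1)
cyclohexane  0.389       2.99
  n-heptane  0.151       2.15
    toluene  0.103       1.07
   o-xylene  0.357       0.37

Drum 1:
Newton iteration, ψ₁⁰ = 0.33:
  ψ₁ = 0.330: g = 0.3162, g' = -0.893 → ψ₁ = 0.684
  ψ₁ = 0.684: g = 0.0365, g' = -0.777 → ψ₁ = 0.731
Converged at ψ₁ = 0.731.
Drum-1 compositions:
  cyclohexane: x = 0.159, y = 0.474
  n-heptane: x = 0.082, y = 0.176
  toluene: x = 0.098, y = 0.105
  o-xylene: x = 0.661, y = 0.245
Drum-2 feed = drum-1 liquid: z₂ = (0.1585, 0.0821, 0.0980, 0.6614).
Drum 2:
Material balance + equilibrium reduce to Σ zᵢ(Kᵢ−1)/(1+ψ₂(Kᵢ−1)) = 0.
Check two-phase: ΣzᵢKᵢ = 1.679 > 1 and Σzᵢ/Kᵢ = 1.176 > 1, so g(0) = 0.679 > 0 and g(1) = -0.176 < 0.
Newton iteration, ψ₂⁰ = 0.5:
  ψ₂ = 0.500: g = 0.0503, g' = -0.566 → ψ₂ = 0.589
  ψ₂ = 0.589: g = 0.0031, g' = -0.500 → ψ₂ = 0.595
Converged at ψ₂ = 0.595.
  cyclohexane: x = 0.047, y = 0.235
  n-heptane: x = 0.032, y = 0.116
  toluene: x = 0.066, y = 0.119
  o-xylene: x = 0.855, y = 0.530

y_o-xylene (drum 2) = 0.530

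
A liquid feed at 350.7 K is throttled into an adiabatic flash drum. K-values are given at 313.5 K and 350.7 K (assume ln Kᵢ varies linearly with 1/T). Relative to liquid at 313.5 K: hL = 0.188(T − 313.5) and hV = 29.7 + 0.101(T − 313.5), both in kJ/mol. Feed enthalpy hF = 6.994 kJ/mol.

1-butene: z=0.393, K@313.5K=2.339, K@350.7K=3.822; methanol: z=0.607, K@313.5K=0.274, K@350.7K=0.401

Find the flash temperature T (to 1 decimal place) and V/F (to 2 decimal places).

Adiabatic flash: solve Rachford–Rice at each trial T, then check hF = ψ·hV(T) + (1−ψ)·hL(T).
  T = 313.5 K: K = (2.339, 0.274), RR gives ψ = 0.088, H_out = 2.614 kJ/mol
  T = 350.7 K: K = (3.822, 0.401), RR gives ψ = 0.441, H_out = 18.664 kJ/mol
  T = 332.1 K: K = (3.031, 0.335), RR gives ψ = 0.292, H_out = 11.702 kJ/mol
  T = 322.8 K: K = (2.673, 0.304), RR gives ψ = 0.202, H_out = 7.575 kJ/mol
  T = 318.1 K: K = (2.501, 0.289), RR gives ψ = 0.148, H_out = 5.202 kJ/mol
  T = 320.5 K: K = (2.588, 0.296), RR gives ψ = 0.176, H_out = 6.443 kJ/mol
Linear interpolation between T = 320.5 (H_out = 6.443) and T = 322.8 (H_out = 7.575) on hF = 6.994 gives T ≈ 321.6 K, at which ψ = 0.19.

T = 321.6 K, V/F = 0.19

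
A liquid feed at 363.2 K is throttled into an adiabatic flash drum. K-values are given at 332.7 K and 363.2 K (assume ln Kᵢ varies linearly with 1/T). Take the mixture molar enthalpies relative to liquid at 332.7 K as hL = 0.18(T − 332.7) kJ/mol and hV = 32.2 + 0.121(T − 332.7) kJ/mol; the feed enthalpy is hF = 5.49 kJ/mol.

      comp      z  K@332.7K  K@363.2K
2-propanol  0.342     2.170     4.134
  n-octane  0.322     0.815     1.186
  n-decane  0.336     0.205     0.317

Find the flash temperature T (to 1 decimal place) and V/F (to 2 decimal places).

T = 334.5 K, V/F = 0.16

Adiabatic flash: solve Rachford–Rice at each trial T, then check hF = ψ·hV(T) + (1−ψ)·hL(T).
  T = 332.7 K: K = (2.170, 0.815, 0.205), RR gives ψ = 0.112, H_out = 3.592 kJ/mol
  T = 363.2 K: K = (4.134, 1.186, 0.317), RR gives ψ = 0.643, H_out = 25.030 kJ/mol
  T = 347.9 K: K = (3.035, 0.991, 0.257), RR gives ψ = 0.432, H_out = 16.251 kJ/mol
  T = 340.3 K: K = (2.576, 0.901, 0.230), RR gives ψ = 0.295, H_out = 10.745 kJ/mol
  T = 336.5 K: K = (2.366, 0.857, 0.217), RR gives ψ = 0.212, H_out = 7.447 kJ/mol
  T = 334.6 K: K = (2.267, 0.836, 0.211), RR gives ψ = 0.164, H_out = 5.602 kJ/mol
Linear interpolation between T = 332.7 (H_out = 3.592) and T = 334.6 (H_out = 5.602) on hF = 5.49 gives T ≈ 334.5 K, at which ψ = 0.16.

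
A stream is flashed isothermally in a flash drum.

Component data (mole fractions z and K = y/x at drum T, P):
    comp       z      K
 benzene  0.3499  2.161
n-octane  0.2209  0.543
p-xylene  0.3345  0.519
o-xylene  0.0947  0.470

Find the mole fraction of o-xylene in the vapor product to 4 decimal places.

Rachford–Rice: g(V/F) = Σ zᵢ(Kᵢ−1)/(1+V/F(Kᵢ−1)) = 0.
Feasibility: ΣzᵢKᵢ = 1.0942, Σzᵢ/Kᵢ = 1.4147 — both > 1, two phases present.
Newton–Raphson from V/F = 0.43:
  V/F = 0.4300: g = -0.12254, g' = -0.4489 → V/F = 0.1571
  V/F = 0.1571: g = 0.00604, g' = -0.5131 → V/F = 0.1688
  V/F = 0.1688: g = 0.00003, g' = -0.5077 → V/F = 0.1689
Converged at V/F = 0.1689.
Compositions from xᵢ = zᵢ/(1+V/F(Kᵢ−1)), yᵢ = Kᵢxᵢ:
  benzene: x = 0.2925, y = 0.6322
  n-octane: x = 0.2394, y = 0.1300
  p-xylene: x = 0.3641, y = 0.1890
  o-xylene: x = 0.1040, y = 0.0489

y_o-xylene = 0.0489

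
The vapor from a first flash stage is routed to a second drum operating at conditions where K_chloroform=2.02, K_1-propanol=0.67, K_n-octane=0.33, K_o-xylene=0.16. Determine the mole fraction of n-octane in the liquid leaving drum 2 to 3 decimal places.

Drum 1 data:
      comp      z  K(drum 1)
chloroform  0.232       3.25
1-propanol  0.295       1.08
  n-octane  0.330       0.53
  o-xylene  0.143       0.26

Drum 1:
Rachford–Rice: g(ψ₁) = Σ zᵢ(Kᵢ−1)/(1+ψ₁(Kᵢ−1)) = 0.
g(0) = ΣzᵢKᵢ − 1 = 0.285 and g(1) = 1 − Σzᵢ/Kᵢ = -0.517, so a root lies in (0, 1).
Newton iteration, ψ₁⁰ = 0.44:
  ψ₁ = 0.440: g = -0.0673, g' = -0.586 → ψ₁ = 0.325
  ψ₁ = 0.325: g = 0.0020, g' = -0.631 → ψ₁ = 0.328
Converged at ψ₁ = 0.328.
Drum-1 compositions:
  chloroform: x = 0.133, y = 0.434
  1-propanol: x = 0.287, y = 0.310
  n-octane: x = 0.390, y = 0.207
  o-xylene: x = 0.189, y = 0.049
Drum-2 feed = drum-1 vapor: z₂ = (0.4336, 0.3104, 0.2068, 0.0491).
Drum 2:
Newton iteration, ψ₂⁰ = 0.39:
  ψ₂ = 0.390: g = -0.0501, g' = -0.522 → ψ₂ = 0.294
  ψ₂ = 0.294: g = -0.0006, g' = -0.514 → ψ₂ = 0.293
Converged at ψ₂ = 0.293.
  chloroform: x = 0.334, y = 0.674
  1-propanol: x = 0.344, y = 0.230
  n-octane: x = 0.257, y = 0.085
  o-xylene: x = 0.065, y = 0.010

x_n-octane (drum 2) = 0.257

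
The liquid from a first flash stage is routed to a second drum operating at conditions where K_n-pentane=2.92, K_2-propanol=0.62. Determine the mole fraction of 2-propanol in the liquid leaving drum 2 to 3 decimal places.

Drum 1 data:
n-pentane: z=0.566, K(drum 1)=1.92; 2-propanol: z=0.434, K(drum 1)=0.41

x_2-propanol (drum 2) = 0.835

Drum 1:
Rachford–Rice: g(ψ₁) = Σ zᵢ(Kᵢ−1)/(1+ψ₁(Kᵢ−1)) = 0.
Feasibility: ΣzᵢKᵢ = 1.265, Σzᵢ/Kᵢ = 1.353 — both > 1, two phases present.
Newton–Raphson from ψ₁ = 0.5:
  ψ₁ = 0.500: g = -0.0065, g' = -0.529 → ψ₁ = 0.488
Converged at ψ₁ = 0.488.
Drum-1 compositions:
  n-pentane: x = 0.391, y = 0.750
  2-propanol: x = 0.609, y = 0.250
Drum-2 feed = drum-1 liquid: z₂ = (0.3907, 0.6093).
Drum 2:
Newton–Raphson from ψ₂ = 0.55:
  ψ₂ = 0.550: g = 0.0722, g' = -0.481 → ψ₂ = 0.700
  ψ₂ = 0.700: g = 0.0046, g' = -0.425 → ψ₂ = 0.711
Converged at ψ₂ = 0.711.
  n-pentane: x = 0.165, y = 0.482
  2-propanol: x = 0.835, y = 0.518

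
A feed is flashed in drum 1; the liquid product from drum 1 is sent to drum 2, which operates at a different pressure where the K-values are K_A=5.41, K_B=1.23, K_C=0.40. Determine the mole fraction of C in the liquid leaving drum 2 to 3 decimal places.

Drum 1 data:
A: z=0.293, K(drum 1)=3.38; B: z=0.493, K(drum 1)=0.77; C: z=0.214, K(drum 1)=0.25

x_C (drum 2) = 0.482

Drum 1:
Rachford–Rice: g(ψ₁) = Σ zᵢ(Kᵢ−1)/(1+ψ₁(Kᵢ−1)) = 0.
g(0) = ΣzᵢKᵢ − 1 = 0.423 and g(1) = 1 − Σzᵢ/Kᵢ = -0.583, so a root lies in (0, 1).
Iterate (Newton) starting at ψ₁ = 0.5:
  ψ₁ = 0.500: g = -0.0665, g' = -0.688 → ψ₁ = 0.403
  ψ₁ = 0.403: g = 0.0008, g' = -0.711 → ψ₁ = 0.404
Converged at ψ₁ = 0.404.
Drum-1 compositions:
  A: x = 0.149, y = 0.505
  B: x = 0.544, y = 0.419
  C: x = 0.307, y = 0.077
Drum-2 feed = drum-1 liquid: z₂ = (0.1493, 0.5435, 0.3071).
Drum 2:
Material balance + equilibrium reduce to Σ zᵢ(Kᵢ−1)/(1+ψ₂(Kᵢ−1)) = 0.
Feasibility: ΣzᵢKᵢ = 1.599, Σzᵢ/Kᵢ = 1.237 — both > 1, two phases present.
Iterate (Newton) starting at ψ₂ = 0.51:
  ψ₂ = 0.510: g = 0.0490, g' = -0.528 → ψ₂ = 0.603
  ψ₂ = 0.603: g = 0.0010, g' = -0.511 → ψ₂ = 0.605
Converged at ψ₂ = 0.605.
  A: x = 0.041, y = 0.220
  B: x = 0.477, y = 0.587
  C: x = 0.482, y = 0.193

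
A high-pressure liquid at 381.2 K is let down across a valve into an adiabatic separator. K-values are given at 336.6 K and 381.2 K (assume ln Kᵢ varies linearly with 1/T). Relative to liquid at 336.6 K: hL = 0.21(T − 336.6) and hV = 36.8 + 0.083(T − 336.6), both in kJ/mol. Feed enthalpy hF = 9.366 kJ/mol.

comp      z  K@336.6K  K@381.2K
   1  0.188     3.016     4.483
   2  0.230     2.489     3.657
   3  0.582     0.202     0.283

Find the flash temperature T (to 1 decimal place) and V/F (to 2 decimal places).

T = 343.0 K, V/F = 0.22

Adiabatic flash: solve Rachford–Rice at each trial T, then check hF = ψ·hV(T) + (1−ψ)·hL(T).
  T = 336.6 K: K = (3.016, 2.489, 0.202), RR gives ψ = 0.185, H_out = 6.798 kJ/mol
  T = 381.2 K: K = (4.483, 3.657, 0.283), RR gives ψ = 0.389, H_out = 21.475 kJ/mol
  T = 358.9 K: K = (3.723, 3.053, 0.242), RR gives ψ = 0.302, H_out = 14.938 kJ/mol
  T = 347.8 K: K = (3.364, 2.767, 0.222), RR gives ψ = 0.249, H_out = 11.163 kJ/mol
  T = 342.2 K: K = (3.188, 2.627, 0.212), RR gives ψ = 0.219, H_out = 9.064 kJ/mol
  T = 345.0 K: K = (3.275, 2.696, 0.217), RR gives ψ = 0.234, H_out = 10.132 kJ/mol
  T = 343.6 K: K = (3.232, 2.661, 0.214), RR gives ψ = 0.226, H_out = 9.603 kJ/mol
Linear interpolation between T = 342.2 (H_out = 9.064) and T = 343.6 (H_out = 9.603) on hF = 9.366 gives T ≈ 343.0 K, at which ψ = 0.22.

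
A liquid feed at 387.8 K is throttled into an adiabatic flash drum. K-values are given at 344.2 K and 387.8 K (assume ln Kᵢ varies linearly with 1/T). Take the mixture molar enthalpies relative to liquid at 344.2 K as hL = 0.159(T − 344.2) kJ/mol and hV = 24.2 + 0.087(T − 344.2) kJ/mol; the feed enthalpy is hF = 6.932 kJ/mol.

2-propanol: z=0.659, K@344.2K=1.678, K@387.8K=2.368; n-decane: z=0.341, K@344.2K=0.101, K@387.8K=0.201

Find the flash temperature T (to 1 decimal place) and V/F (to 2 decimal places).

Adiabatic flash: solve Rachford–Rice at each trial T, then check hF = ψ·hV(T) + (1−ψ)·hL(T).
  T = 344.2 K: K = (1.678, 0.101), RR gives ψ = 0.230, H_out = 5.568 kJ/mol
  T = 387.8 K: K = (2.368, 0.201), RR gives ψ = 0.576, H_out = 19.053 kJ/mol
  T = 366.0 K: K = (2.014, 0.145), RR gives ψ = 0.435, H_out = 13.307 kJ/mol
  T = 355.1 K: K = (1.843, 0.122), RR gives ψ = 0.346, H_out = 9.839 kJ/mol
  T = 349.6 K: K = (1.759, 0.111), RR gives ψ = 0.292, H_out = 7.816 kJ/mol
  T = 346.9 K: K = (1.718, 0.106), RR gives ψ = 0.262, H_out = 6.730 kJ/mol
  T = 348.2 K: K = (1.738, 0.108), RR gives ψ = 0.277, H_out = 7.262 kJ/mol
Linear interpolation between T = 346.9 (H_out = 6.730) and T = 348.2 (H_out = 7.262) on hF = 6.932 gives T ≈ 347.4 K, at which ψ = 0.27.

T = 347.4 K, V/F = 0.27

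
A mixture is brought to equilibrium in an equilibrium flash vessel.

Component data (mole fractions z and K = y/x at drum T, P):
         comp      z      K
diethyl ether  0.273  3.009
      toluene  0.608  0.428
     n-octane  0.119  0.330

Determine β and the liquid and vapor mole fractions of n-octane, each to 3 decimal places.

β = 0.102, x_n-octane = 0.128, y_n-octane = 0.042

Material balance + equilibrium reduce to Σ zᵢ(Kᵢ−1)/(1+β(Kᵢ−1)) = 0.
Check two-phase: ΣzᵢKᵢ = 1.121 > 1 and Σzᵢ/Kᵢ = 1.872 > 1, so g(0) = 0.121 > 0 and g(1) = -0.872 < 0.
Newton iteration, β⁰ = 0.64:
  β = 0.640: g = -0.4483, g' = -0.870 → β = 0.125
  β = 0.125: g = -0.0228, g' = -0.999 → β = 0.102
Converged at β = 0.102.
Compositions from xᵢ = zᵢ/(1+β(Kᵢ−1)), yᵢ = Kᵢxᵢ:
  diethyl ether: x = 0.226, y = 0.681
  toluene: x = 0.646, y = 0.276
  n-octane: x = 0.128, y = 0.042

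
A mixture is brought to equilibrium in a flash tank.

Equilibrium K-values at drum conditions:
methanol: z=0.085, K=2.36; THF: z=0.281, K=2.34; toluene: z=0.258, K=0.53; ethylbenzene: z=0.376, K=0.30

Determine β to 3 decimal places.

β = 0.130

Rachford–Rice: g(β) = Σ zᵢ(Kᵢ−1)/(1+β(Kᵢ−1)) = 0.
g(0) = ΣzᵢKᵢ − 1 = 0.108 and g(1) = 1 − Σzᵢ/Kᵢ = -0.896, so a root lies in (0, 1).
Iterate (Newton) starting at β = 0.38:
  β = 0.380: g = -0.1805, g' = -0.716 → β = 0.128
  β = 0.128: g = 0.0017, g' = -0.768 → β = 0.130
Converged at β = 0.130.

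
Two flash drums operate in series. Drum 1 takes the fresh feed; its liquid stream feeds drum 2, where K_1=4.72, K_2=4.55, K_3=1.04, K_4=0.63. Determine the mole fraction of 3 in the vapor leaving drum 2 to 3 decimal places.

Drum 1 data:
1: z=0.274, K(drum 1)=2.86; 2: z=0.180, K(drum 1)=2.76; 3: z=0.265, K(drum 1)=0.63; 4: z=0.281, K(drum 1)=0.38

Drum 1:
Rachford–Rice: g(ψ₁) = Σ zᵢ(Kᵢ−1)/(1+ψ₁(Kᵢ−1)) = 0.
Check two-phase: ΣzᵢKᵢ = 1.554 > 1 and Σzᵢ/Kᵢ = 1.321 > 1, so g(0) = 0.554 > 0 and g(1) = -0.321 < 0.
Newton iteration, ψ₁⁰ = 0.33:
  ψ₁ = 0.330: g = 0.1855, g' = -0.805 → ψ₁ = 0.560
  ψ₁ = 0.560: g = 0.0183, g' = -0.680 → ψ₁ = 0.587
Converged at ψ₁ = 0.587.
Drum-1 compositions:
  1: x = 0.131, y = 0.374
  2: x = 0.089, y = 0.244
  3: x = 0.339, y = 0.213
  4: x = 0.442, y = 0.168
Drum-2 feed = drum-1 liquid: z₂ = (0.1309, 0.0885, 0.3386, 0.4420).
Drum 2:
Rachford–Rice: g(ψ₂) = Σ zᵢ(Kᵢ−1)/(1+ψ₂(Kᵢ−1)) = 0.
g(0) = ΣzᵢKᵢ − 1 = 0.651 and g(1) = 1 − Σzᵢ/Kᵢ = -0.074, so a root lies in (0, 1).
Newton–Raphson from ψ₂ = 0.56:
  ψ₂ = 0.560: g = 0.0701, g' = -0.412 → ψ₂ = 0.730
  ψ₂ = 0.730: g = 0.0077, g' = -0.332 → ψ₂ = 0.753
Converged at ψ₂ = 0.753.
  1: x = 0.034, y = 0.163
  2: x = 0.024, y = 0.110
  3: x = 0.329, y = 0.342
  4: x = 0.613, y = 0.386

y_3 (drum 2) = 0.342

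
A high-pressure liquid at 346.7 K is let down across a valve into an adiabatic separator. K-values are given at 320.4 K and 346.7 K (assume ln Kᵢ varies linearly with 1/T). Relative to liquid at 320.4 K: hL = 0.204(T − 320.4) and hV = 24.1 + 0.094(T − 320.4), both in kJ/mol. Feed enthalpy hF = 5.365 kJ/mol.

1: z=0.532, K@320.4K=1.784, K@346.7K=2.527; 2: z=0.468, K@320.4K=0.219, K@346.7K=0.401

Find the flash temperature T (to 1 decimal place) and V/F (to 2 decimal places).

Adiabatic flash: solve Rachford–Rice at each trial T, then check hF = ψ·hV(T) + (1−ψ)·hL(T).
  T = 320.4 K: K = (1.784, 0.219), RR gives ψ = 0.084, H_out = 2.030 kJ/mol
  T = 346.7 K: K = (2.527, 0.401), RR gives ψ = 0.582, H_out = 17.701 kJ/mol
  T = 333.5 K: K = (2.136, 0.300), RR gives ψ = 0.348, H_out = 10.551 kJ/mol
  T = 326.9 K: K = (1.954, 0.257), RR gives ψ = 0.225, H_out = 6.595 kJ/mol
  T = 323.6 K: K = (1.867, 0.237), RR gives ψ = 0.157, H_out = 4.389 kJ/mol
  T = 325.2 K: K = (1.909, 0.246), RR gives ψ = 0.191, H_out = 5.483 kJ/mol
Linear interpolation between T = 323.6 (H_out = 4.389) and T = 325.2 (H_out = 5.483) on hF = 5.365 gives T ≈ 325.0 K, at which ψ = 0.19.

T = 325.0 K, V/F = 0.19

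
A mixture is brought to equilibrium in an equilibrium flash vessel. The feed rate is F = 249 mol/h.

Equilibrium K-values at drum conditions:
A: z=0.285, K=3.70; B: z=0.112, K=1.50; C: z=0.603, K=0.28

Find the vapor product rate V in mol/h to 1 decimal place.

Iterate (Newton) starting at β = 0.5:
  β = 0.500: g = -0.3061, g' = -1.157 → β = 0.235
  β = 0.235: g = -0.0023, g' = -1.252 → β = 0.234
Converged at β = 0.234.
Then V = β·F = 0.2337·249 = 58.2 mol/h and L = F − V = 190.8 mol/h.

V = 58.2 mol/h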